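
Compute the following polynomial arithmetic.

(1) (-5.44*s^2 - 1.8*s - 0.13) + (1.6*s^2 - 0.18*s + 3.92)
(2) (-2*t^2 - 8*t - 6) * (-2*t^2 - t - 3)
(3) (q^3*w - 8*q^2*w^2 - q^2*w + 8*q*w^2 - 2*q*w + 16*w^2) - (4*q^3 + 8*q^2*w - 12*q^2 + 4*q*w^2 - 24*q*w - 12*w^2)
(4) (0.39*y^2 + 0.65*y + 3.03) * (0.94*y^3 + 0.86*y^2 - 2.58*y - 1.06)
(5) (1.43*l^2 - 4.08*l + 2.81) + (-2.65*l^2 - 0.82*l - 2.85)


(1) = -3.84*s^2 - 1.98*s + 3.79
(2) = 4*t^4 + 18*t^3 + 26*t^2 + 30*t + 18
(3) = q^3*w - 4*q^3 - 8*q^2*w^2 - 9*q^2*w + 12*q^2 + 4*q*w^2 + 22*q*w + 28*w^2
(4) = 0.3666*y^5 + 0.9464*y^4 + 2.401*y^3 + 0.5154*y^2 - 8.5064*y - 3.2118
(5) = -1.22*l^2 - 4.9*l - 0.04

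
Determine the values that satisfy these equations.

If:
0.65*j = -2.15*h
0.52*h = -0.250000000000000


Then:
h = -0.48
j = 1.59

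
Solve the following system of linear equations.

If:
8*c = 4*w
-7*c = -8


Then:
c = 8/7
w = 16/7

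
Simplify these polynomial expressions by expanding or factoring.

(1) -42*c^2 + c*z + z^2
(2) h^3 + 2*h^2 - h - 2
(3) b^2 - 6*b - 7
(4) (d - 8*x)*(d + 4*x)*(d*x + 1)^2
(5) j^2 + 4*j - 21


(1) = (-6*c + z)*(7*c + z)
(2) = (h - 1)*(h + 1)*(h + 2)
(3) = (b - 7)*(b + 1)
(4) = d^4*x^2 - 4*d^3*x^3 + 2*d^3*x - 32*d^2*x^4 - 8*d^2*x^2 + d^2 - 64*d*x^3 - 4*d*x - 32*x^2
(5) = (j - 3)*(j + 7)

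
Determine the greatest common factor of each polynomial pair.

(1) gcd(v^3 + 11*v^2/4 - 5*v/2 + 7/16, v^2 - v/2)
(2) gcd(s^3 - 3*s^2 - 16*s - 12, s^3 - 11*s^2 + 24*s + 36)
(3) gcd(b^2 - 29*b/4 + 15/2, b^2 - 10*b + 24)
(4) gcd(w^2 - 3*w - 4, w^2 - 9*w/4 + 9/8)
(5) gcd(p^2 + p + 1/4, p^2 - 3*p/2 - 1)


(1) = gcd((v - 1/2)*(v - 1/4)*(v + 7/2), v*(v - 1/2)) = v - 1/2
(2) = s^2 - 5*s - 6
(3) = b - 6
(4) = 1
(5) = gcd((p + 1/2)^2, (p - 2)*(p + 1/2)) = p + 1/2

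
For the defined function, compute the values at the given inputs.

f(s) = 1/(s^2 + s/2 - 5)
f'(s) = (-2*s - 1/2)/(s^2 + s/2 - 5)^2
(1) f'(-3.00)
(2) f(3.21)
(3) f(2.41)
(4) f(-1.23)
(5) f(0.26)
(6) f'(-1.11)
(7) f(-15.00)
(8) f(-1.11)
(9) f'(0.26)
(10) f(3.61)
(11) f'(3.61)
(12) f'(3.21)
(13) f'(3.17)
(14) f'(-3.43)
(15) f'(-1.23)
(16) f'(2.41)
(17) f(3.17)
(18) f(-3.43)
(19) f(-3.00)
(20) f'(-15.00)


(1) = 0.88
(2) = 0.14
(3) = 0.50
(4) = -0.24
(5) = -0.21
(6) = 0.09
(7) = 0.00
(8) = -0.23
(9) = -0.04
(10) = 0.10
(11) = -0.08
(12) = -0.14
(13) = -0.16
(14) = 0.25
(15) = 0.12
(16) = -1.31
(17) = 0.15
(18) = 0.20
(19) = 0.40
(20) = 0.00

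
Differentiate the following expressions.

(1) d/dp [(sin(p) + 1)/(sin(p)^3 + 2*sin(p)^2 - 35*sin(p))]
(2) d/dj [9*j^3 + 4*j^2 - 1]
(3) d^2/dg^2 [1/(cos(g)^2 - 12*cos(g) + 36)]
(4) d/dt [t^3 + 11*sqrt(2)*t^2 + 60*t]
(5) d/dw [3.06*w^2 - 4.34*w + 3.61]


(1) = (-2*sin(p)^3 - 5*sin(p)^2 - 4*sin(p) + 35)*cos(p)/((sin(p) - 5)^2*(sin(p) + 7)^2*sin(p)^2)
(2) = j*(27*j + 8)
(3) = 2*(-6*cos(g) - cos(2*g) + 2)/(cos(g) - 6)^4
(4) = 3*t^2 + 22*sqrt(2)*t + 60
(5) = 6.12*w - 4.34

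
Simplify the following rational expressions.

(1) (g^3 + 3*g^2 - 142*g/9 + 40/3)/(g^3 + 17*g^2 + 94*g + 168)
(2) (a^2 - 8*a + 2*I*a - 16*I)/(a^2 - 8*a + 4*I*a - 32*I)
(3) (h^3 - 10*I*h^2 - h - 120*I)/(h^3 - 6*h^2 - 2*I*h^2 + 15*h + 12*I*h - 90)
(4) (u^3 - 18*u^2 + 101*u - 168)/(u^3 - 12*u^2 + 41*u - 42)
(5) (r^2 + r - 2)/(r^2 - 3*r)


(1) = (9*g^2 - 27*g + 20)/(9*g^2 + 99*g + 252)
(2) = (a + 2*I)/(a + 4*I)
(3) = (h - 8*I)/(h - 6)
(4) = (u - 8)/(u - 2)
(5) = (r^2 + r - 2)/(r^2 - 3*r)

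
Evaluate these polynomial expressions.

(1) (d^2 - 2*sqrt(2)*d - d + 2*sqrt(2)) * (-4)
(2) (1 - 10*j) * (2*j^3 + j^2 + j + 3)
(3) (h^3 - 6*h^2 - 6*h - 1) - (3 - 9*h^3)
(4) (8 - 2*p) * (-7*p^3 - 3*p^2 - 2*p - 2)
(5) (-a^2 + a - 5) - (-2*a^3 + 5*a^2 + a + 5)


(1) = -4*d^2 + 4*d + 8*sqrt(2)*d - 8*sqrt(2)
(2) = -20*j^4 - 8*j^3 - 9*j^2 - 29*j + 3
(3) = 10*h^3 - 6*h^2 - 6*h - 4
(4) = 14*p^4 - 50*p^3 - 20*p^2 - 12*p - 16
(5) = 2*a^3 - 6*a^2 - 10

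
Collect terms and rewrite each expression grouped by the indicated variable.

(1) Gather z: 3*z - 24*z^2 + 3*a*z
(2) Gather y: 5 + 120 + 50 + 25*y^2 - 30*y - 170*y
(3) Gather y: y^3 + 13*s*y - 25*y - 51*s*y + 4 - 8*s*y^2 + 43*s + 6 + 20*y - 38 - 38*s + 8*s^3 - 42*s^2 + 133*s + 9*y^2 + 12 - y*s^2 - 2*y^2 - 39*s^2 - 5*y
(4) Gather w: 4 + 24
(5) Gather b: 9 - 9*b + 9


(1) = -24*z^2 + z*(3*a + 3)
(2) = 25*y^2 - 200*y + 175
(3) = 8*s^3 - 81*s^2 + 138*s + y^3 + y^2*(7 - 8*s) + y*(-s^2 - 38*s - 10) - 16
(4) = 28
(5) = 18 - 9*b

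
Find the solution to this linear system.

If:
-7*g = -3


Then:
g = 3/7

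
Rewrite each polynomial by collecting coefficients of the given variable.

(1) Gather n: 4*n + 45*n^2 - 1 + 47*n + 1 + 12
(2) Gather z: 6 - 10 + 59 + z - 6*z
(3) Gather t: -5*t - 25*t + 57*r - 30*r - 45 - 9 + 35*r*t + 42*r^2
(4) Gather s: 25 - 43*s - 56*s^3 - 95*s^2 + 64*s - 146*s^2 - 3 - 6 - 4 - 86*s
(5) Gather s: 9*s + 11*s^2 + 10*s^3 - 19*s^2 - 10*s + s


(1) = 45*n^2 + 51*n + 12
(2) = 55 - 5*z
(3) = 42*r^2 + 27*r + t*(35*r - 30) - 54
(4) = -56*s^3 - 241*s^2 - 65*s + 12
(5) = 10*s^3 - 8*s^2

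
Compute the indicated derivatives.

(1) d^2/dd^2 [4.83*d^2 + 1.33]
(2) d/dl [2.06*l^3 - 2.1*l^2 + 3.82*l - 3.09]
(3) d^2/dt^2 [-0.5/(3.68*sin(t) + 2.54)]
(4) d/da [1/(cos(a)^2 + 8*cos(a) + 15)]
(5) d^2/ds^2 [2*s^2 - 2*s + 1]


(1) = 9.66000000000000
(2) = 6.18*l^2 - 4.2*l + 3.82
(3) = (6.7712*sin(t)^2 - 4.6736*sin(t) - 13.5424)/(3.68*sin(t) + 2.54)^3
(4) = 2*(cos(a) + 4)*sin(a)/(cos(a)^2 + 8*cos(a) + 15)^2
(5) = 4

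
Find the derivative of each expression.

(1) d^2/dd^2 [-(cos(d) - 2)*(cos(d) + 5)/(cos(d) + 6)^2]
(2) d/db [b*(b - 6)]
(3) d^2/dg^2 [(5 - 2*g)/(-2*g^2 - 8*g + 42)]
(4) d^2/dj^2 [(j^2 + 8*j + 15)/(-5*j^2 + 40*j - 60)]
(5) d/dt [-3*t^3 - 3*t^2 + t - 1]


(1) = (957*cos(d)/4 + 16*cos(2*d) - 9*cos(3*d)/4 + 76)/(cos(d) + 6)^4
(2) = 2*b - 6
(3) = (3*(-2*g - 1)*(g^2 + 4*g - 21) + (g + 2)^2*(8*g - 20))/(g^2 + 4*g - 21)^3
(4) = 2*(-16*j^3 - 9*j^2 + 648*j - 1692)/(5*(j^6 - 24*j^5 + 228*j^4 - 1088*j^3 + 2736*j^2 - 3456*j + 1728))
(5) = -9*t^2 - 6*t + 1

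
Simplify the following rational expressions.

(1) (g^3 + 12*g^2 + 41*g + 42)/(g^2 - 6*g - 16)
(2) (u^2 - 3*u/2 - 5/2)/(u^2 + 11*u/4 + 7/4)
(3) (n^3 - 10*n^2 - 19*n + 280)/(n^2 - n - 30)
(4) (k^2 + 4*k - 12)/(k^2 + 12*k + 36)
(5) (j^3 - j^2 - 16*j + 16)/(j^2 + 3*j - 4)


(1) = (g^2 + 10*g + 21)/(g - 8)
(2) = (4*u - 10)/(4*u + 7)
(3) = (n^2 - 15*n + 56)/(n - 6)
(4) = (k - 2)/(k + 6)
(5) = j - 4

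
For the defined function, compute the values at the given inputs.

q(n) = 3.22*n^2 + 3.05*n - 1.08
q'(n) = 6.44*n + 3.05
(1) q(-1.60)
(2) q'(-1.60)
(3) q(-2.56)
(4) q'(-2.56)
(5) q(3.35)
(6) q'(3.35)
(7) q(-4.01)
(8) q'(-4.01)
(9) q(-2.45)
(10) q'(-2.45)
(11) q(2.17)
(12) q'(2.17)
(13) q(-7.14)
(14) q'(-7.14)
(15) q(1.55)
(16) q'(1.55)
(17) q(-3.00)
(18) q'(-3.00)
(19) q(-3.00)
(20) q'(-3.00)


(1) = 2.28
(2) = -7.25
(3) = 12.21
(4) = -13.44
(5) = 45.27
(6) = 24.62
(7) = 38.47
(8) = -22.77
(9) = 10.78
(10) = -12.73
(11) = 20.70
(12) = 17.02
(13) = 141.30
(14) = -42.93
(15) = 11.38
(16) = 13.03
(17) = 18.75
(18) = -16.27
(19) = 18.75
(20) = -16.27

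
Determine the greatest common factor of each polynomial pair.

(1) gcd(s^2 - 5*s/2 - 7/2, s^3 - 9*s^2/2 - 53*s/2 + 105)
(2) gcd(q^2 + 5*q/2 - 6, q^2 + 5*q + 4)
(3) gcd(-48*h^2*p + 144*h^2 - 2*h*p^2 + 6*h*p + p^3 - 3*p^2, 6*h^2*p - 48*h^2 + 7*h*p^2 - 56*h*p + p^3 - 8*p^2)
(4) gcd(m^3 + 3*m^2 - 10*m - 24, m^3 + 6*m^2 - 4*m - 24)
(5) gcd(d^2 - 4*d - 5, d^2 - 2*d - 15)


(1) = gcd((s - 7/2)*(s + 1), (s - 6)*(s - 7/2)*(s + 5)) = s - 7/2
(2) = gcd((q - 3/2)*(q + 4), (q + 1)*(q + 4)) = q + 4
(3) = 6*h + p
(4) = gcd((m - 3)*(m + 2)*(m + 4), (m - 2)*(m + 2)*(m + 6)) = m + 2
(5) = gcd((d - 5)*(d + 1), (d - 5)*(d + 3)) = d - 5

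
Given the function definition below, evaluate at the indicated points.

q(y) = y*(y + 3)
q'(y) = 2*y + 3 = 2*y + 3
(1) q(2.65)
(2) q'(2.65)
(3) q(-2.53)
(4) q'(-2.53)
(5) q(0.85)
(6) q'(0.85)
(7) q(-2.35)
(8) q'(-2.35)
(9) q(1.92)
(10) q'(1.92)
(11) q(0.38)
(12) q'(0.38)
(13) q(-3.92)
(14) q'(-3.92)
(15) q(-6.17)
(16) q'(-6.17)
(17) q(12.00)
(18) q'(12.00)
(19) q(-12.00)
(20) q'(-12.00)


(1) = 14.97
(2) = 8.30
(3) = -1.19
(4) = -2.06
(5) = 3.27
(6) = 4.70
(7) = -1.53
(8) = -1.70
(9) = 9.45
(10) = 6.84
(11) = 1.28
(12) = 3.76
(13) = 3.61
(14) = -4.84
(15) = 19.56
(16) = -9.34
(17) = 180.00
(18) = 27.00
(19) = 108.00
(20) = -21.00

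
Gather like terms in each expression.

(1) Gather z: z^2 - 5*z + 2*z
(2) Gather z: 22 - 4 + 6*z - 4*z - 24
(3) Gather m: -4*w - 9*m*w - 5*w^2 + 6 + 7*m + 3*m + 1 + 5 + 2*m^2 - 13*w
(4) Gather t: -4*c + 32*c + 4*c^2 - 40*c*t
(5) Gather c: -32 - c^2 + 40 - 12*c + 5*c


(1) = z^2 - 3*z
(2) = 2*z - 6
(3) = 2*m^2 + m*(10 - 9*w) - 5*w^2 - 17*w + 12
(4) = 4*c^2 - 40*c*t + 28*c
(5) = -c^2 - 7*c + 8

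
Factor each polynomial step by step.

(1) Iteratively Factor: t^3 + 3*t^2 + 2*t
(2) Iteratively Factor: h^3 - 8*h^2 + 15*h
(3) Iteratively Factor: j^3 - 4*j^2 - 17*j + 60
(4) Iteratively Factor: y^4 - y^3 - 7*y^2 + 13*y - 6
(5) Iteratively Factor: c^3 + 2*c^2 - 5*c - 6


(1) = (t + 1)*(t^2 + 2*t) = (t + 1)*(t + 2)*(t)
(2) = (h - 3)*(h^2 - 5*h) = (h - 5)*(h - 3)*(h)
(3) = (j - 3)*(j^2 - j - 20) = (j - 5)*(j - 3)*(j + 4)
(4) = (y - 2)*(y^3 + y^2 - 5*y + 3) = (y - 2)*(y - 1)*(y^2 + 2*y - 3) = (y - 2)*(y - 1)*(y + 3)*(y - 1)
(5) = (c + 1)*(c^2 + c - 6) = (c + 1)*(c + 3)*(c - 2)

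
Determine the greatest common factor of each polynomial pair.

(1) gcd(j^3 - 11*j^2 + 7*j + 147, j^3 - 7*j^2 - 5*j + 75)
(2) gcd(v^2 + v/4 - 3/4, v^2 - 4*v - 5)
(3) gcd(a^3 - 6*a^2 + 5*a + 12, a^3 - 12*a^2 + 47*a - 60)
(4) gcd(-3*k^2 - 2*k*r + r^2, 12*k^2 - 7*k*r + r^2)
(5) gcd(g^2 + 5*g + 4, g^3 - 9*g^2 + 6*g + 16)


(1) = gcd((j - 7)^2*(j + 3), (j - 5)^2*(j + 3)) = j + 3
(2) = gcd((v - 3/4)*(v + 1), (v - 5)*(v + 1)) = v + 1
(3) = gcd((a - 4)*(a - 3)*(a + 1), (a - 5)*(a - 4)*(a - 3)) = a^2 - 7*a + 12
(4) = gcd((-3*k + r)*(k + r), (-4*k + r)*(-3*k + r)) = -3*k + r
(5) = g + 1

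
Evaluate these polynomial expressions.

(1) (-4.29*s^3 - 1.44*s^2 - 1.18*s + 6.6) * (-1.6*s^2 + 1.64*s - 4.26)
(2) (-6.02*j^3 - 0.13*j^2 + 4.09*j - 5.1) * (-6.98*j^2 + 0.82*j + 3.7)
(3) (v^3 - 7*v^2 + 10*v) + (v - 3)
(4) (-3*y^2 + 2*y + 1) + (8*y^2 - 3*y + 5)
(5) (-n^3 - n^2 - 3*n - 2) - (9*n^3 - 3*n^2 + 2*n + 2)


(1) = 6.864*s^5 - 4.7316*s^4 + 17.8018*s^3 - 6.3608*s^2 + 15.8508*s - 28.116
(2) = 42.0196*j^5 - 4.029*j^4 - 50.9288*j^3 + 38.4708*j^2 + 10.951*j - 18.87
(3) = v^3 - 7*v^2 + 11*v - 3
(4) = 5*y^2 - y + 6
(5) = -10*n^3 + 2*n^2 - 5*n - 4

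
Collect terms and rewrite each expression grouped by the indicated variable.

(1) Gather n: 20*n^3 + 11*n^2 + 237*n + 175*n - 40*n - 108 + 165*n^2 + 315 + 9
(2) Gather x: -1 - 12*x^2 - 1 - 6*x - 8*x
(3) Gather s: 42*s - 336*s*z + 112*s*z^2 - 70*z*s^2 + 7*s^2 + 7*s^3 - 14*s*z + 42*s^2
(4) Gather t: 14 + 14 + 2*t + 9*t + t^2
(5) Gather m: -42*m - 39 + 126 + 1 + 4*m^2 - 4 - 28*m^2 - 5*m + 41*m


(1) = 20*n^3 + 176*n^2 + 372*n + 216
(2) = -12*x^2 - 14*x - 2
(3) = 7*s^3 + s^2*(49 - 70*z) + s*(112*z^2 - 350*z + 42)
(4) = t^2 + 11*t + 28
(5) = -24*m^2 - 6*m + 84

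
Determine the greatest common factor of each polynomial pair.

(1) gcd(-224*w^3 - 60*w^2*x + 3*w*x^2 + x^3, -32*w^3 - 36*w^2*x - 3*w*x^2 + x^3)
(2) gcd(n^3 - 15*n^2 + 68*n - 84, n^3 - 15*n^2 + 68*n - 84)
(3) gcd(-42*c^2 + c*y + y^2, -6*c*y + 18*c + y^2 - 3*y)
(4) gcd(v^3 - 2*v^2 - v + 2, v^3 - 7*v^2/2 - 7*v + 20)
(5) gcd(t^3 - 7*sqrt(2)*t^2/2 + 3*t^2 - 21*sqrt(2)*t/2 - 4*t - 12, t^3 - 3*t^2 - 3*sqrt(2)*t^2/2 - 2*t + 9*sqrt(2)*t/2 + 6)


(1) = gcd((-8*w + x)*(4*w + x)*(7*w + x), (-8*w + x)*(w + x)*(4*w + x)) = -32*w^2 - 4*w*x + x^2
(2) = gcd((n - 7)*(n - 6)*(n - 2), (n - 7)*(n - 6)*(n - 2)) = n^3 - 15*n^2 + 68*n - 84
(3) = gcd((-6*c + y)*(7*c + y), (-6*c + y)*(y - 3)) = -6*c + y
(4) = v - 2
(5) = gcd((t + 3)*(t - 4*sqrt(2))*(t + sqrt(2)/2), (t - 3)*(t - 2*sqrt(2))*(t + sqrt(2)/2)) = t + sqrt(2)/2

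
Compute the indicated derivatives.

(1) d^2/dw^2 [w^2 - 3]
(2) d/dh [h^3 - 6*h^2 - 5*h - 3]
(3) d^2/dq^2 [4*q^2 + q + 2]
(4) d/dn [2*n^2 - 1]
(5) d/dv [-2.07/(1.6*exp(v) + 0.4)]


(1) = 2
(2) = 3*h^2 - 12*h - 5
(3) = 8
(4) = 4*n
(5) = 3.312*exp(v)/(1.6*exp(v) + 0.4)^2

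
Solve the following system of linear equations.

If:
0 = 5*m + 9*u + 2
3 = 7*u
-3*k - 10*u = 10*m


Then:
k = 52/21
m = -41/35
u = 3/7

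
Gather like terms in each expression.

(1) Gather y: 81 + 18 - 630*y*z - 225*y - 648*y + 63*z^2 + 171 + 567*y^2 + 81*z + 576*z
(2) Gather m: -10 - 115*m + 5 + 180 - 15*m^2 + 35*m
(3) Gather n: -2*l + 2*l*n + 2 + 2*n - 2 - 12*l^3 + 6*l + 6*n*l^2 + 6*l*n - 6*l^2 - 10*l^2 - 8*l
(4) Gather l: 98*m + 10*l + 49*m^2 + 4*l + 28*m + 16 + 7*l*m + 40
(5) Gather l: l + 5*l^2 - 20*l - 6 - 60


(1) = 567*y^2 + y*(-630*z - 873) + 63*z^2 + 657*z + 270
(2) = -15*m^2 - 80*m + 175
(3) = -12*l^3 - 16*l^2 - 4*l + n*(6*l^2 + 8*l + 2)
(4) = l*(7*m + 14) + 49*m^2 + 126*m + 56
(5) = 5*l^2 - 19*l - 66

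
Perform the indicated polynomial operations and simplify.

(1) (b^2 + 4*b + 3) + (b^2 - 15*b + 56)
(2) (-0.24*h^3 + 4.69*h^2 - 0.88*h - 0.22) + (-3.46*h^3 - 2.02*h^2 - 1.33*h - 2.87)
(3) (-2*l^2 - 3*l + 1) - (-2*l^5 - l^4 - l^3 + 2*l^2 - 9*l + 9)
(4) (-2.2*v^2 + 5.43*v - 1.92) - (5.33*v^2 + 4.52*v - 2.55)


(1) = 2*b^2 - 11*b + 59
(2) = -3.7*h^3 + 2.67*h^2 - 2.21*h - 3.09
(3) = 2*l^5 + l^4 + l^3 - 4*l^2 + 6*l - 8
(4) = -7.53*v^2 + 0.91*v + 0.63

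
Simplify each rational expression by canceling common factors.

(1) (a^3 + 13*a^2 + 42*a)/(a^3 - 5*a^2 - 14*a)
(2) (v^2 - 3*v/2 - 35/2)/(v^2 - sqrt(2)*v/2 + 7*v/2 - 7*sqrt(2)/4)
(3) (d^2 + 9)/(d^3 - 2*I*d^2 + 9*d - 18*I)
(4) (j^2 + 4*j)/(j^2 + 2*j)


(1) = (a^2 + 13*a + 42)/(a^2 - 5*a - 14)
(2) = (8*v - 40)/(8*v - 4*sqrt(2))
(3) = 1/(d - 2*I)
(4) = (j + 4)/(j + 2)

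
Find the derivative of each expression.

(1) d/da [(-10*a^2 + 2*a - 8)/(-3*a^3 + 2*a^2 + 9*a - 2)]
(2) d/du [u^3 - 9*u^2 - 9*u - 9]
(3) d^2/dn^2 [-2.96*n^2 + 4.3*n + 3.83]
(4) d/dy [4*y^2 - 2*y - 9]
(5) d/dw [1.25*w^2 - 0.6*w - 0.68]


(1) = 2*(-15*a^4 + 6*a^3 - 83*a^2 + 36*a + 34)/(9*a^6 - 12*a^5 - 50*a^4 + 48*a^3 + 73*a^2 - 36*a + 4)
(2) = 3*u^2 - 18*u - 9
(3) = -5.92000000000000
(4) = 8*y - 2
(5) = 2.5*w - 0.6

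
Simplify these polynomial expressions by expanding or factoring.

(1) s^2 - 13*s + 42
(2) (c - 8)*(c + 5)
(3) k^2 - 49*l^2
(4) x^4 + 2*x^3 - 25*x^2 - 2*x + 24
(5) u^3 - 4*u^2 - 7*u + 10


(1) = (s - 7)*(s - 6)
(2) = c^2 - 3*c - 40
(3) = (k - 7*l)*(k + 7*l)
(4) = (x - 4)*(x - 1)*(x + 1)*(x + 6)
(5) = (u - 5)*(u - 1)*(u + 2)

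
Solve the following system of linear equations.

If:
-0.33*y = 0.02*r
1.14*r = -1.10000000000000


Then:
r = -0.96
y = 0.06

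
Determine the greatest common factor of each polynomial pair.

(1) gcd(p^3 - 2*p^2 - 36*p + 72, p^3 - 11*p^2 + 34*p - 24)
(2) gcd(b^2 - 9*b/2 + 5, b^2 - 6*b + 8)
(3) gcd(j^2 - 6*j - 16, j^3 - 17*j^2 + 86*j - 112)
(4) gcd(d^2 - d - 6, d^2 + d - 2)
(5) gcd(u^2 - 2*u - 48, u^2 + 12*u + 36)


(1) = p - 6
(2) = gcd((b - 5/2)*(b - 2), (b - 4)*(b - 2)) = b - 2
(3) = j - 8
(4) = d + 2
(5) = u + 6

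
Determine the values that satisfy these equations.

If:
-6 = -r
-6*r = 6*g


Then:
g = -6
r = 6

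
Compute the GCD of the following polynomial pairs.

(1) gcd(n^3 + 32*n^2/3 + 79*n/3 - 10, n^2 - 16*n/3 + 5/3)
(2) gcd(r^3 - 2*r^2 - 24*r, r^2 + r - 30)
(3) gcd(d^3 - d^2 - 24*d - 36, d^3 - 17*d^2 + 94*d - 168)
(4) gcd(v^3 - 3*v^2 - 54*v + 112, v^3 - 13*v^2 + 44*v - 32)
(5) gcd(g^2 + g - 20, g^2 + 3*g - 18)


(1) = n - 1/3
(2) = 1
(3) = gcd((d - 6)*(d + 2)*(d + 3), (d - 7)*(d - 6)*(d - 4)) = d - 6
(4) = gcd((v - 8)*(v - 2)*(v + 7), (v - 8)*(v - 4)*(v - 1)) = v - 8
(5) = gcd((g - 4)*(g + 5), (g - 3)*(g + 6)) = 1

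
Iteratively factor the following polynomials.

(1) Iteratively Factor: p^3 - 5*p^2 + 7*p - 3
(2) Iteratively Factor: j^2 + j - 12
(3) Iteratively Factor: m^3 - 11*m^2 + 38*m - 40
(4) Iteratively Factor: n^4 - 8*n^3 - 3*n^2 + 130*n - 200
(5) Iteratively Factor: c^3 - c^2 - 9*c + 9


(1) = (p - 3)*(p^2 - 2*p + 1) = (p - 3)*(p - 1)*(p - 1)
(2) = (j + 4)*(j - 3)
(3) = (m - 5)*(m^2 - 6*m + 8) = (m - 5)*(m - 4)*(m - 2)
(4) = (n - 5)*(n^3 - 3*n^2 - 18*n + 40) = (n - 5)*(n + 4)*(n^2 - 7*n + 10) = (n - 5)*(n - 2)*(n + 4)*(n - 5)
(5) = (c + 3)*(c^2 - 4*c + 3) = (c - 1)*(c + 3)*(c - 3)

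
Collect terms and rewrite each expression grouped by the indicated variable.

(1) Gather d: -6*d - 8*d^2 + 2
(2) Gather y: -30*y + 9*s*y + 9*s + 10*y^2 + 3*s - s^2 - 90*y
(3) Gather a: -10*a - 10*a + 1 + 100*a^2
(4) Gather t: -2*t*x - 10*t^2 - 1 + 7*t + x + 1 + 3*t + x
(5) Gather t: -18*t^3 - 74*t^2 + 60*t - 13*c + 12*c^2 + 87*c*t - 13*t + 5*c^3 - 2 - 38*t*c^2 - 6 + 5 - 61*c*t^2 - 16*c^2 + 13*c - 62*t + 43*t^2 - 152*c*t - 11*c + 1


(1) = -8*d^2 - 6*d + 2
(2) = -s^2 + 12*s + 10*y^2 + y*(9*s - 120)
(3) = 100*a^2 - 20*a + 1
(4) = -10*t^2 + t*(10 - 2*x) + 2*x
(5) = 5*c^3 - 4*c^2 - 11*c - 18*t^3 + t^2*(-61*c - 31) + t*(-38*c^2 - 65*c - 15) - 2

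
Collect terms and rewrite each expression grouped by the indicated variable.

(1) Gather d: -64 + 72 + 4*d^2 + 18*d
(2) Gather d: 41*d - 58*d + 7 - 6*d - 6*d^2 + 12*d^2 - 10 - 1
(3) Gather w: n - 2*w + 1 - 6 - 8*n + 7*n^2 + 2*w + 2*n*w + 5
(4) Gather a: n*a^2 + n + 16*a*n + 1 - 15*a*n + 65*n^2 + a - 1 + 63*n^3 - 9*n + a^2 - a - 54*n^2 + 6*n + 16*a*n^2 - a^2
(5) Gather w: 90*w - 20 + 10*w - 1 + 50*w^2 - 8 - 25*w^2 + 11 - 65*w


(1) = 4*d^2 + 18*d + 8
(2) = 6*d^2 - 23*d - 4
(3) = 7*n^2 + 2*n*w - 7*n
(4) = a^2*n + a*(16*n^2 + n) + 63*n^3 + 11*n^2 - 2*n
(5) = 25*w^2 + 35*w - 18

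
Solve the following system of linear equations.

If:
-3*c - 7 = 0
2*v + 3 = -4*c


Then:
c = -7/3
v = 19/6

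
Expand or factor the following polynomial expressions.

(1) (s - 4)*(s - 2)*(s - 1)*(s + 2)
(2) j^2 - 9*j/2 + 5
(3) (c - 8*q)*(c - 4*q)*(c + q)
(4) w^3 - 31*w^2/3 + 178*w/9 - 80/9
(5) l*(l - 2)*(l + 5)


(1) = s^4 - 5*s^3 + 20*s - 16
(2) = (j - 5/2)*(j - 2)
(3) = c^3 - 11*c^2*q + 20*c*q^2 + 32*q^3
(4) = (w - 8)*(w - 5/3)*(w - 2/3)
(5) = l^3 + 3*l^2 - 10*l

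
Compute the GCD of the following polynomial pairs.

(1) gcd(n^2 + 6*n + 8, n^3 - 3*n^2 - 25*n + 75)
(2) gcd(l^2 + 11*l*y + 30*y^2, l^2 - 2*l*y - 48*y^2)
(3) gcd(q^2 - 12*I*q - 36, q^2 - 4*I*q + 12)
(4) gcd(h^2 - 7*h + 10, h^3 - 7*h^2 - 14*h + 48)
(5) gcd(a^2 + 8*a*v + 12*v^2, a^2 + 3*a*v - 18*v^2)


(1) = gcd((n + 2)*(n + 4), (n - 5)*(n - 3)*(n + 5)) = 1
(2) = gcd((l + 5*y)*(l + 6*y), (l - 8*y)*(l + 6*y)) = l + 6*y
(3) = gcd((q - 6*I)^2, (q - 6*I)*(q + 2*I)) = q - 6*I
(4) = gcd((h - 5)*(h - 2), (h - 8)*(h - 2)*(h + 3)) = h - 2
(5) = a + 6*v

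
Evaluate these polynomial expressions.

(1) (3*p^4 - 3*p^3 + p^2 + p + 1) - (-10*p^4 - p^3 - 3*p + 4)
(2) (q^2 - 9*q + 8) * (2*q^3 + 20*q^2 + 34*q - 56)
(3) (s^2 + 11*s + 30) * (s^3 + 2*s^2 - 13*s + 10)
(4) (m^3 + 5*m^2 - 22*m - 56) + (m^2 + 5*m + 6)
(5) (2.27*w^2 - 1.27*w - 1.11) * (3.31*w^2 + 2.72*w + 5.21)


(1) = 13*p^4 - 2*p^3 + p^2 + 4*p - 3
(2) = 2*q^5 + 2*q^4 - 130*q^3 - 202*q^2 + 776*q - 448
(3) = s^5 + 13*s^4 + 39*s^3 - 73*s^2 - 280*s + 300
(4) = m^3 + 6*m^2 - 17*m - 50
(5) = 7.5137*w^4 + 1.9707*w^3 + 4.6982*w^2 - 9.6359*w - 5.7831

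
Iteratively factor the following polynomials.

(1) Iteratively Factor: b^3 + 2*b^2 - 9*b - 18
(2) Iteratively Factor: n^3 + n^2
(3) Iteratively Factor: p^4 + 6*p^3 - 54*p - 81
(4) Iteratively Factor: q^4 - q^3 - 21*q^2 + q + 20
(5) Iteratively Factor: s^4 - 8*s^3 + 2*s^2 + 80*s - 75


(1) = (b + 3)*(b^2 - b - 6) = (b - 3)*(b + 3)*(b + 2)
(2) = (n + 1)*(n^2) = n*(n + 1)*(n)
(3) = (p + 3)*(p^3 + 3*p^2 - 9*p - 27) = (p + 3)^2*(p^2 - 9) = (p - 3)*(p + 3)^2*(p + 3)
(4) = (q - 1)*(q^3 - 21*q - 20) = (q - 1)*(q + 1)*(q^2 - q - 20) = (q - 1)*(q + 1)*(q + 4)*(q - 5)
(5) = (s - 5)*(s^3 - 3*s^2 - 13*s + 15) = (s - 5)*(s + 3)*(s^2 - 6*s + 5) = (s - 5)^2*(s + 3)*(s - 1)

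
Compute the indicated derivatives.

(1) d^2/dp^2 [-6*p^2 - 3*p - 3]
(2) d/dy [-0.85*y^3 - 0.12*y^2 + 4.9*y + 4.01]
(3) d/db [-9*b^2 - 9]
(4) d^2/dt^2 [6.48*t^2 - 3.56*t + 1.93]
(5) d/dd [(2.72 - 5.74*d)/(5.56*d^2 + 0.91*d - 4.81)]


(1) = -12
(2) = -2.55*y^2 - 0.24*y + 4.9
(3) = -18*b
(4) = 12.9600000000000
(5) = (31.9144*d^2 - 30.2464*d + 25.1342)/(30.9136*d^4 + 10.1192*d^3 - 52.6591*d^2 - 8.7542*d + 23.1361)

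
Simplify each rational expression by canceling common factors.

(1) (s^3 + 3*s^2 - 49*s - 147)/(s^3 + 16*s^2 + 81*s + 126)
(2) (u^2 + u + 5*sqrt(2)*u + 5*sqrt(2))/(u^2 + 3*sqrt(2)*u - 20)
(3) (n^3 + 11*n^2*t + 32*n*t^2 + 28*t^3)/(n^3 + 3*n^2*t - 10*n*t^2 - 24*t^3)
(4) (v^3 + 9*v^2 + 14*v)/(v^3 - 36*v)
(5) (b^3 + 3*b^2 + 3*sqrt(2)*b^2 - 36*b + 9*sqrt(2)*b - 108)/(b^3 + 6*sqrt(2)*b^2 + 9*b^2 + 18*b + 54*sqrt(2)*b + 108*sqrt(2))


(1) = (s - 7)/(s + 6)
(2) = (u + 1)/(u - 2*sqrt(2))
(3) = (-n^2 - 9*n*t - 14*t^2)/(-n^2 - n*t + 12*t^2)
(4) = (v^2 + 9*v + 14)/(v^2 - 36)
(5) = (b - 3*sqrt(2))/(b + 6)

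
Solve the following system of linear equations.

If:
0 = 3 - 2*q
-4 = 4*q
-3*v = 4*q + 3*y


Then:
No Solution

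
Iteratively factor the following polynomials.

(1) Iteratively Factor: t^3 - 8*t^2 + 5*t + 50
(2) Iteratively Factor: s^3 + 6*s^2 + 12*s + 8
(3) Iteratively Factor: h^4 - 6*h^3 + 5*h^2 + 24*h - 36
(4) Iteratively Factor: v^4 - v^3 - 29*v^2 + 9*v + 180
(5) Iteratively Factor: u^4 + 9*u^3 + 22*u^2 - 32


(1) = (t - 5)*(t^2 - 3*t - 10) = (t - 5)*(t + 2)*(t - 5)
(2) = (s + 2)*(s^2 + 4*s + 4) = (s + 2)^2*(s + 2)
(3) = (h - 3)*(h^3 - 3*h^2 - 4*h + 12) = (h - 3)*(h - 2)*(h^2 - h - 6) = (h - 3)*(h - 2)*(h + 2)*(h - 3)
(4) = (v - 5)*(v^3 + 4*v^2 - 9*v - 36) = (v - 5)*(v - 3)*(v^2 + 7*v + 12) = (v - 5)*(v - 3)*(v + 3)*(v + 4)
(5) = (u + 4)*(u^3 + 5*u^2 + 2*u - 8) = (u - 1)*(u + 4)*(u^2 + 6*u + 8) = (u - 1)*(u + 4)^2*(u + 2)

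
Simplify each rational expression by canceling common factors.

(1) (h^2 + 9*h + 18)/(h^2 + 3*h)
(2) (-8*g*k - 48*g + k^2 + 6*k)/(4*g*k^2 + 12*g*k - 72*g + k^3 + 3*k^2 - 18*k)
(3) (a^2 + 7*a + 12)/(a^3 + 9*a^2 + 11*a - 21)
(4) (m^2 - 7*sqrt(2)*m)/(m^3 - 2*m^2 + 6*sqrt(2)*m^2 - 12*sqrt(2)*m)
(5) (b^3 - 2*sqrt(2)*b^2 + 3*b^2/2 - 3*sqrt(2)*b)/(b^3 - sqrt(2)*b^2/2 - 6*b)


(1) = (h + 6)/h
(2) = (-8*g + k)/(4*g*k - 12*g + k^2 - 3*k)
(3) = (a + 4)/(a^2 + 6*a - 7)
(4) = (m - 7*sqrt(2))/(m^2 + m*(-2 + 6*sqrt(2)) - 12*sqrt(2))
(5) = (4*b + 6)/(4*b + 6*sqrt(2))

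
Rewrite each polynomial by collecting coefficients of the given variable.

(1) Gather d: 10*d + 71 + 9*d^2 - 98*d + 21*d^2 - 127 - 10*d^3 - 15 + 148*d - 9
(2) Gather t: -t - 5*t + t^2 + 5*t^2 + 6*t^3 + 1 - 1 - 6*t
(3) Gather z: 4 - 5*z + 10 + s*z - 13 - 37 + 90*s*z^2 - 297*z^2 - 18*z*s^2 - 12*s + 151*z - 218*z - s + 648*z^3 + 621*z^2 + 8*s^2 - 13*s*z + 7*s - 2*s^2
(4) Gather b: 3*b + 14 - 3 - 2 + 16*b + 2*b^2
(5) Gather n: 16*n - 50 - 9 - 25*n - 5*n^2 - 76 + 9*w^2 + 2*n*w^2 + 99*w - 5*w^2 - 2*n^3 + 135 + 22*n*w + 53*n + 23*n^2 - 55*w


(1) = -10*d^3 + 30*d^2 + 60*d - 80
(2) = 6*t^3 + 6*t^2 - 12*t
(3) = 6*s^2 - 6*s + 648*z^3 + z^2*(90*s + 324) + z*(-18*s^2 - 12*s - 72) - 36
(4) = 2*b^2 + 19*b + 9
(5) = -2*n^3 + 18*n^2 + n*(2*w^2 + 22*w + 44) + 4*w^2 + 44*w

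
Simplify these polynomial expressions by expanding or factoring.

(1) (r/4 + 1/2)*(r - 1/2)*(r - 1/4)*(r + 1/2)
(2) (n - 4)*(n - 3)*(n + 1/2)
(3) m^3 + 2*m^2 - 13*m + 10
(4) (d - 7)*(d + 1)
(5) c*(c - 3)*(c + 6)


(1) = r^4/4 + 7*r^3/16 - 3*r^2/16 - 7*r/64 + 1/32
(2) = n^3 - 13*n^2/2 + 17*n/2 + 6
(3) = (m - 2)*(m - 1)*(m + 5)
(4) = d^2 - 6*d - 7
(5) = c^3 + 3*c^2 - 18*c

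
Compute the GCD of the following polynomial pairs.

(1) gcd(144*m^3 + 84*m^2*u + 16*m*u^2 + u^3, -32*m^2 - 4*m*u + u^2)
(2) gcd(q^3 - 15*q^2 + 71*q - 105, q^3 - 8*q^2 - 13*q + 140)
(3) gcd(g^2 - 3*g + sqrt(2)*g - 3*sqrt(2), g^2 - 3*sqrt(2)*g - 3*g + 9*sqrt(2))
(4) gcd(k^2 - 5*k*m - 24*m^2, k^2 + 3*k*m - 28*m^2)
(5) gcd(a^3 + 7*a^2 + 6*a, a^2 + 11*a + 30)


(1) = 4*m + u
(2) = q^2 - 12*q + 35
(3) = g - 3
(4) = 1
(5) = gcd(a*(a + 1)*(a + 6), (a + 5)*(a + 6)) = a + 6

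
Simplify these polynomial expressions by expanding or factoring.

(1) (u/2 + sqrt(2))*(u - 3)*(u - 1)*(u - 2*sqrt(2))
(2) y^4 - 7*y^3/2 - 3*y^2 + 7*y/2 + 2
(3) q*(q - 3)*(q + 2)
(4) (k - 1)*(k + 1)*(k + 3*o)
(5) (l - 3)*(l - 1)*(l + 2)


(1) = u^4/2 - 2*u^3 - 5*u^2/2 + 16*u - 12
(2) = (y - 4)*(y - 1)*(y + 1/2)*(y + 1)
(3) = q^3 - q^2 - 6*q
(4) = k^3 + 3*k^2*o - k - 3*o
(5) = l^3 - 2*l^2 - 5*l + 6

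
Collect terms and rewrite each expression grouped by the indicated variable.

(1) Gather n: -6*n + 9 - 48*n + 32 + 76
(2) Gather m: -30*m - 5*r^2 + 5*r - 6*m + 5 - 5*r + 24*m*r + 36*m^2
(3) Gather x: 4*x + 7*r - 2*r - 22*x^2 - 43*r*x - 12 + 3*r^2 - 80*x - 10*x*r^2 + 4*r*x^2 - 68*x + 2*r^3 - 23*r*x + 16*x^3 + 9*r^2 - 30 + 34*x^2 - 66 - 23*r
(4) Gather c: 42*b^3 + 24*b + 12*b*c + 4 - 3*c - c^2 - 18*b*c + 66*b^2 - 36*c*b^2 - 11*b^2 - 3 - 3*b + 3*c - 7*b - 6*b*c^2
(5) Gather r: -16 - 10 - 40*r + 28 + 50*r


(1) = 117 - 54*n
(2) = 36*m^2 + m*(24*r - 36) - 5*r^2 + 5
(3) = 2*r^3 + 12*r^2 - 18*r + 16*x^3 + x^2*(4*r + 12) + x*(-10*r^2 - 66*r - 144) - 108
(4) = 42*b^3 + 55*b^2 + 14*b + c^2*(-6*b - 1) + c*(-36*b^2 - 6*b) + 1
(5) = 10*r + 2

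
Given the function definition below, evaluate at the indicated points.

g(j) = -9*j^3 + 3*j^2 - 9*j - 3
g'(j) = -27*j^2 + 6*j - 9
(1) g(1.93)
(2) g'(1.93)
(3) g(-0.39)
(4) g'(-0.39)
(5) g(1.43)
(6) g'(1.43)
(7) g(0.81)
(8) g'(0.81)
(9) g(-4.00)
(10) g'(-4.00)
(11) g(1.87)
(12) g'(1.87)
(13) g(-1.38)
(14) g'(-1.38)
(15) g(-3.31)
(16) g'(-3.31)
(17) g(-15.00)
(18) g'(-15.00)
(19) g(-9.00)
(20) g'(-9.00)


(1) = -73.90
(2) = -97.99
(3) = 1.50
(4) = -15.45
(5) = -36.05
(6) = -55.63
(7) = -13.10
(8) = -21.85
(9) = 657.00
(10) = -465.00
(11) = -68.19
(12) = -92.20
(13) = 38.79
(14) = -68.70
(15) = 386.04
(16) = -324.67
(17) = 31182.00
(18) = -6174.00
(19) = 6882.00
(20) = -2250.00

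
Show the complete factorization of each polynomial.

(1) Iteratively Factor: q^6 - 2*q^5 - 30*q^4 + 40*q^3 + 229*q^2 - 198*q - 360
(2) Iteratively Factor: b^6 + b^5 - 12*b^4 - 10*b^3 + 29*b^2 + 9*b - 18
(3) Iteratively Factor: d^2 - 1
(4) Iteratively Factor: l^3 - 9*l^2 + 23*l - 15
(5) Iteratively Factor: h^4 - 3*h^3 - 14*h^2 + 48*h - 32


(1) = (q + 3)*(q^5 - 5*q^4 - 15*q^3 + 85*q^2 - 26*q - 120) = (q - 5)*(q + 3)*(q^4 - 15*q^2 + 10*q + 24) = (q - 5)*(q - 2)*(q + 3)*(q^3 + 2*q^2 - 11*q - 12) = (q - 5)*(q - 3)*(q - 2)*(q + 3)*(q^2 + 5*q + 4) = (q - 5)*(q - 3)*(q - 2)*(q + 1)*(q + 3)*(q + 4)
(2) = (b - 3)*(b^5 + 4*b^4 - 10*b^2 - b + 6) = (b - 3)*(b + 3)*(b^4 + b^3 - 3*b^2 - b + 2) = (b - 3)*(b + 1)*(b + 3)*(b^3 - 3*b + 2) = (b - 3)*(b + 1)*(b + 2)*(b + 3)*(b^2 - 2*b + 1) = (b - 3)*(b - 1)*(b + 1)*(b + 2)*(b + 3)*(b - 1)
(3) = (d + 1)*(d - 1)
(4) = (l - 5)*(l^2 - 4*l + 3) = (l - 5)*(l - 3)*(l - 1)
(5) = (h + 4)*(h^3 - 7*h^2 + 14*h - 8) = (h - 2)*(h + 4)*(h^2 - 5*h + 4) = (h - 4)*(h - 2)*(h + 4)*(h - 1)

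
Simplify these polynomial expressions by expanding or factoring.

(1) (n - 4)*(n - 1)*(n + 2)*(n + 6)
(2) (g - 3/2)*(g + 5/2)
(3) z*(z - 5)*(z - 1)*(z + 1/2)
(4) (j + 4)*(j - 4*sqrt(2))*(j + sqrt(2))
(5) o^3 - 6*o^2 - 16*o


(1) = n^4 + 3*n^3 - 24*n^2 - 28*n + 48
(2) = g^2 + g - 15/4
(3) = z^4 - 11*z^3/2 + 2*z^2 + 5*z/2
(4) = j^3 - 3*sqrt(2)*j^2 + 4*j^2 - 12*sqrt(2)*j - 8*j - 32
(5) = o*(o - 8)*(o + 2)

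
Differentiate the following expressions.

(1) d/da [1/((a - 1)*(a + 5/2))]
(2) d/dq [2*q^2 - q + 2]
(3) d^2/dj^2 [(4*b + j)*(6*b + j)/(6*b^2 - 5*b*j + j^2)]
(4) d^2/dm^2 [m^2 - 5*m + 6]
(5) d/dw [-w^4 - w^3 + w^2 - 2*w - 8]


(1) = 2*(-4*a - 3)/(4*a^4 + 12*a^3 - 11*a^2 - 30*a + 25)
(2) = 4*q - 1
(3) = 6*b*(264*b^3 - 180*b^2*j + 18*b*j^2 + 5*j^3)/(216*b^6 - 540*b^5*j + 558*b^4*j^2 - 305*b^3*j^3 + 93*b^2*j^4 - 15*b*j^5 + j^6)
(4) = 2
(5) = -4*w^3 - 3*w^2 + 2*w - 2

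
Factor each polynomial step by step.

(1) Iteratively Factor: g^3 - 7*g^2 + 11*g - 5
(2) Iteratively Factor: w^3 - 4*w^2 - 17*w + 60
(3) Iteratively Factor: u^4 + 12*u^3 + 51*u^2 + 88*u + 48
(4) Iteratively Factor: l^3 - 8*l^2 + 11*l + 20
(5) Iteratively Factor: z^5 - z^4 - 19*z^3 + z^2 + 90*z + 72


(1) = (g - 1)*(g^2 - 6*g + 5) = (g - 1)^2*(g - 5)
(2) = (w - 3)*(w^2 - w - 20) = (w - 5)*(w - 3)*(w + 4)
(3) = (u + 1)*(u^3 + 11*u^2 + 40*u + 48) = (u + 1)*(u + 4)*(u^2 + 7*u + 12) = (u + 1)*(u + 3)*(u + 4)*(u + 4)
(4) = (l - 5)*(l^2 - 3*l - 4) = (l - 5)*(l - 4)*(l + 1)
(5) = (z + 2)*(z^4 - 3*z^3 - 13*z^2 + 27*z + 36) = (z - 3)*(z + 2)*(z^3 - 13*z - 12) = (z - 3)*(z + 1)*(z + 2)*(z^2 - z - 12) = (z - 3)*(z + 1)*(z + 2)*(z + 3)*(z - 4)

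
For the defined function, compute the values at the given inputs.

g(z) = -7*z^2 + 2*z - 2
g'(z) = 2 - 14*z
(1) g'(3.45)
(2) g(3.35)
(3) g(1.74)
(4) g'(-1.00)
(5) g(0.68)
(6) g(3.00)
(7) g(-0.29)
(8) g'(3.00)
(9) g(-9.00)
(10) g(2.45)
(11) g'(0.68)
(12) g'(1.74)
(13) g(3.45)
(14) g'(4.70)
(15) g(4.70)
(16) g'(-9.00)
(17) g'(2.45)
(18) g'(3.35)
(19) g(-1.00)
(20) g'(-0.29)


(1) = -46.30
(2) = -73.86
(3) = -19.71
(4) = 16.00
(5) = -3.88
(6) = -59.00
(7) = -3.17
(8) = -40.00
(9) = -587.00
(10) = -39.12
(11) = -7.52
(12) = -22.36
(13) = -78.42
(14) = -63.80
(15) = -147.23
(16) = 128.00
(17) = -32.30
(18) = -44.90
(19) = -11.00
(20) = 6.06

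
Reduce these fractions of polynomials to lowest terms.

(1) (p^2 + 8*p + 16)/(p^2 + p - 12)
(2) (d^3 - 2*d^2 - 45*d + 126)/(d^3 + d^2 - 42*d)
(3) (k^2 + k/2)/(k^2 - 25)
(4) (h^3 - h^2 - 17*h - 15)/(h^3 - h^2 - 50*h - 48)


(1) = (p + 4)/(p - 3)
(2) = (d - 3)/d
(3) = (2*k^2 + k)/(2*k^2 - 50)
(4) = (h^2 - 2*h - 15)/(h^2 - 2*h - 48)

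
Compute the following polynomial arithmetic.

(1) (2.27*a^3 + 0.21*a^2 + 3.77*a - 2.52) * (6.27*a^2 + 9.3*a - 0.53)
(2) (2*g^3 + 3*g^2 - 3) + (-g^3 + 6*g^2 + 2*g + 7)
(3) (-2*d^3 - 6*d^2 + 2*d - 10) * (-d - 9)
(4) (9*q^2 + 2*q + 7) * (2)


(1) = 14.2329*a^5 + 22.4277*a^4 + 24.3878*a^3 + 19.1493*a^2 - 25.4341*a + 1.3356
(2) = g^3 + 9*g^2 + 2*g + 4
(3) = 2*d^4 + 24*d^3 + 52*d^2 - 8*d + 90
(4) = 18*q^2 + 4*q + 14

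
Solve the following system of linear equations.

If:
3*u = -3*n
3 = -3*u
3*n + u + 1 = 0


Then:
No Solution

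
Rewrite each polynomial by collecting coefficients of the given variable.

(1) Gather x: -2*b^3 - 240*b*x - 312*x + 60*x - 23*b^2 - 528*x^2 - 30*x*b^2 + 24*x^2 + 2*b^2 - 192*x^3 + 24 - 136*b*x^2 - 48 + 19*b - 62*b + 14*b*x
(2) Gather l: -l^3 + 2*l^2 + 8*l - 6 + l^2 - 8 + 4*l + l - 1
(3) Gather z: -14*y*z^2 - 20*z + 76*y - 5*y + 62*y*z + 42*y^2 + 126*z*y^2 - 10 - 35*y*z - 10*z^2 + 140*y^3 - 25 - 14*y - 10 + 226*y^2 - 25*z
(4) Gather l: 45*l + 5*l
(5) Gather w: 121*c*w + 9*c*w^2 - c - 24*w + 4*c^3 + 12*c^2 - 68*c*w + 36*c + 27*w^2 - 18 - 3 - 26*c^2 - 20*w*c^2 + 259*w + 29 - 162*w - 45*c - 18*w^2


(1) = -2*b^3 - 21*b^2 - 43*b - 192*x^3 + x^2*(-136*b - 504) + x*(-30*b^2 - 226*b - 252) - 24
(2) = -l^3 + 3*l^2 + 13*l - 15
(3) = 140*y^3 + 268*y^2 + 57*y + z^2*(-14*y - 10) + z*(126*y^2 + 27*y - 45) - 45
(4) = 50*l
(5) = 4*c^3 - 14*c^2 - 10*c + w^2*(9*c + 9) + w*(-20*c^2 + 53*c + 73) + 8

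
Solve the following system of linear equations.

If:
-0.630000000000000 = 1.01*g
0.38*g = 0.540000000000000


Then:
No Solution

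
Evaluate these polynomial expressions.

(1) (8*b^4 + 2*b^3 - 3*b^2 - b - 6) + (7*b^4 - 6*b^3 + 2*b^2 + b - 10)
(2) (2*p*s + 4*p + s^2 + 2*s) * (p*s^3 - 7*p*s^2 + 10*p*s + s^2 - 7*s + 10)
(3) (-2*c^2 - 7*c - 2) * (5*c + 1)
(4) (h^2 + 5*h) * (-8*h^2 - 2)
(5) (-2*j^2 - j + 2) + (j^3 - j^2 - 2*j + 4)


(1) = 15*b^4 - 4*b^3 - b^2 - 16
(2) = 2*p^2*s^4 - 10*p^2*s^3 - 8*p^2*s^2 + 40*p^2*s + p*s^5 - 5*p*s^4 - 2*p*s^3 + 10*p*s^2 - 8*p*s + 40*p + s^4 - 5*s^3 - 4*s^2 + 20*s
(3) = -10*c^3 - 37*c^2 - 17*c - 2
(4) = -8*h^4 - 40*h^3 - 2*h^2 - 10*h
(5) = j^3 - 3*j^2 - 3*j + 6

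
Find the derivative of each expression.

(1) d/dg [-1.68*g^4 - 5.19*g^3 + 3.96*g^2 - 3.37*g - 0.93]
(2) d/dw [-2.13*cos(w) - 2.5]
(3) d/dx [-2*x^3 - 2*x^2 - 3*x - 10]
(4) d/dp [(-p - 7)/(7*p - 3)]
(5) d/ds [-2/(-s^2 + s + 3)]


(1) = -6.72*g^3 - 15.57*g^2 + 7.92*g - 3.37
(2) = 2.13*sin(w)
(3) = -6*x^2 - 4*x - 3
(4) = 52/(7*p - 3)^2
(5) = 2*(1 - 2*s)/(-s^2 + s + 3)^2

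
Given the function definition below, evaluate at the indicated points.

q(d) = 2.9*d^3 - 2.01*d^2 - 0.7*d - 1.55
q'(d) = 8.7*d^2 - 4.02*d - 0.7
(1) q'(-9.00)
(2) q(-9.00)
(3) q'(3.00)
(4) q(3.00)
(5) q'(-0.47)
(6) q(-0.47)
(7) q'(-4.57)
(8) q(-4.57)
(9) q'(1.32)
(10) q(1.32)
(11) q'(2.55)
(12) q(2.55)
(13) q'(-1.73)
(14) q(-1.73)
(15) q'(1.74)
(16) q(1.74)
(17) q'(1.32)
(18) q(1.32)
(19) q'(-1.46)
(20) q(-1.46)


(1) = 740.18
(2) = -2272.16
(3) = 65.54
(4) = 56.56
(5) = 3.11
(6) = -1.97
(7) = 199.37
(8) = -317.12
(9) = 9.15
(10) = 0.69
(11) = 45.62
(12) = 31.68
(13) = 32.29
(14) = -21.37
(15) = 18.65
(16) = 6.42
(17) = 9.15
(18) = 0.69
(19) = 23.71
(20) = -13.84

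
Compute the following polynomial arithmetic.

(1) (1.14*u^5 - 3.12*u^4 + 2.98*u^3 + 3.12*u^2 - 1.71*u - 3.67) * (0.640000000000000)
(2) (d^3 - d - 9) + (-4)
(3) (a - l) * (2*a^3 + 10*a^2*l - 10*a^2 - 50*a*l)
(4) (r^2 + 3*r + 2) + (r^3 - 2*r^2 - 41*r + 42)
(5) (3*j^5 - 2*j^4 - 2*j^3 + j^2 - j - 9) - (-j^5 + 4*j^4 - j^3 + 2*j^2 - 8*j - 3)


(1) = 0.7296*u^5 - 1.9968*u^4 + 1.9072*u^3 + 1.9968*u^2 - 1.0944*u - 2.3488
(2) = d^3 - d - 13
(3) = 2*a^4 + 8*a^3*l - 10*a^3 - 10*a^2*l^2 - 40*a^2*l + 50*a*l^2
(4) = r^3 - r^2 - 38*r + 44
(5) = 4*j^5 - 6*j^4 - j^3 - j^2 + 7*j - 6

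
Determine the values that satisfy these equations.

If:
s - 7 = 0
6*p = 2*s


Then:
p = 7/3
s = 7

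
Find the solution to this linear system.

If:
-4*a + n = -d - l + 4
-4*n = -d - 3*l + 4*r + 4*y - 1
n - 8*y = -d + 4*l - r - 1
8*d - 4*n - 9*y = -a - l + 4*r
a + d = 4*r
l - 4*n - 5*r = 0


Then:
a = -1415/1564
d = 1913/4692
l = -683/4692
n = 93/782
r = -583/4692
y = 97/391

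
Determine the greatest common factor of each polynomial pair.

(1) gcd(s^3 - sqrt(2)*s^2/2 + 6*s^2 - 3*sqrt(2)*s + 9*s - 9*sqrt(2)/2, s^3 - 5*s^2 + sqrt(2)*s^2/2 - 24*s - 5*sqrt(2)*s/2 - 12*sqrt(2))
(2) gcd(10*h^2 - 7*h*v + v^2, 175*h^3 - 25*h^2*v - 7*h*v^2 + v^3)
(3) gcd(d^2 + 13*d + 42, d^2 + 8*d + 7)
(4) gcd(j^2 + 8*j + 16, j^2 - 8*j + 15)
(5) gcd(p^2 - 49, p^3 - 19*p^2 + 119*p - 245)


(1) = gcd((s + 3)^2*(s - sqrt(2)/2), (s - 8)*(s + 3)*(s + sqrt(2)/2)) = s + 3
(2) = -5*h + v
(3) = d + 7
(4) = gcd((j + 4)^2, (j - 5)*(j - 3)) = 1
(5) = p - 7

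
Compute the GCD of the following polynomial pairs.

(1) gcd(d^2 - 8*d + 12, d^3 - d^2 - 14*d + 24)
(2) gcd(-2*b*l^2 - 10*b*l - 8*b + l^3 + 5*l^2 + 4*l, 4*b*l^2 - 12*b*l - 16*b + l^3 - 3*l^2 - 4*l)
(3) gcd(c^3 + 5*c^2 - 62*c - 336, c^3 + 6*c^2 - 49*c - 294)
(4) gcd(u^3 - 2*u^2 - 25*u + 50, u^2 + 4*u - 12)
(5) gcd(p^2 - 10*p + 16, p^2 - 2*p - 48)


(1) = gcd((d - 6)*(d - 2), (d - 3)*(d - 2)*(d + 4)) = d - 2
(2) = l + 1
(3) = c^2 + 13*c + 42
(4) = gcd((u - 5)*(u - 2)*(u + 5), (u - 2)*(u + 6)) = u - 2
(5) = gcd((p - 8)*(p - 2), (p - 8)*(p + 6)) = p - 8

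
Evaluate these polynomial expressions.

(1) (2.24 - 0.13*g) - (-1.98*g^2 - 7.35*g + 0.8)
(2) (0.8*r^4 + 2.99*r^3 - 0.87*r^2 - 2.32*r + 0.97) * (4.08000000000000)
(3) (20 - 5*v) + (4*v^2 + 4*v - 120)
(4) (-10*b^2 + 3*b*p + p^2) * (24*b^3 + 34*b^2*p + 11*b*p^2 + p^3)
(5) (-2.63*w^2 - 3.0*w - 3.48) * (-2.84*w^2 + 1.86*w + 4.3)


(1) = 1.98*g^2 + 7.22*g + 1.44
(2) = 3.264*r^4 + 12.1992*r^3 - 3.5496*r^2 - 9.4656*r + 3.9576
(3) = 4*v^2 - v - 100
(4) = -240*b^5 - 268*b^4*p + 16*b^3*p^2 + 57*b^2*p^3 + 14*b*p^4 + p^5
(5) = 7.4692*w^4 + 3.6282*w^3 - 7.0058*w^2 - 19.3728*w - 14.964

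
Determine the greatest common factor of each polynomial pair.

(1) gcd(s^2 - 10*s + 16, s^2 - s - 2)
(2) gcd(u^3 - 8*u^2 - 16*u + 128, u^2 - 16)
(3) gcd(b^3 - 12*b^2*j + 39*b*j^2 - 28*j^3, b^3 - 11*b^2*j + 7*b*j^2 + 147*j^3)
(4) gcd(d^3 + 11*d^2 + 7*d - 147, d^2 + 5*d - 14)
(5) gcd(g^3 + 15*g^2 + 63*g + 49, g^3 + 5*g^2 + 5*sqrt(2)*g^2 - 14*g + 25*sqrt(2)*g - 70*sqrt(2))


(1) = s - 2
(2) = u^2 - 16
(3) = gcd((b - 7*j)*(b - 4*j)*(b - j), (b - 7*j)^2*(b + 3*j)) = b - 7*j
(4) = d + 7
(5) = gcd((g + 1)*(g + 7)^2, (g - 2)*(g + 7)*(g + 5*sqrt(2))) = g + 7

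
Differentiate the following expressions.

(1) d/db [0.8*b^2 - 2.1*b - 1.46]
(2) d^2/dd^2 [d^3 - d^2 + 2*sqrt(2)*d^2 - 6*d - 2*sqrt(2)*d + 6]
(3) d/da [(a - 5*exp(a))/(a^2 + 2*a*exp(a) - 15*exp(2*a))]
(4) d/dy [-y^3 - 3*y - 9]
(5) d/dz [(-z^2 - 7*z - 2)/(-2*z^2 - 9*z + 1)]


(1) = 1.6*b - 2.1
(2) = 6*d - 2 + 4*sqrt(2)
(3) = ((1 - 5*exp(a))*(a^2 + 2*a*exp(a) - 15*exp(2*a)) - 2*(a - 5*exp(a))*(a*exp(a) + a - 15*exp(2*a) + exp(a)))/(a^2 + 2*a*exp(a) - 15*exp(2*a))^2
(4) = -3*y^2 - 3
(5) = 5*(-z^2 - 2*z - 5)/(4*z^4 + 36*z^3 + 77*z^2 - 18*z + 1)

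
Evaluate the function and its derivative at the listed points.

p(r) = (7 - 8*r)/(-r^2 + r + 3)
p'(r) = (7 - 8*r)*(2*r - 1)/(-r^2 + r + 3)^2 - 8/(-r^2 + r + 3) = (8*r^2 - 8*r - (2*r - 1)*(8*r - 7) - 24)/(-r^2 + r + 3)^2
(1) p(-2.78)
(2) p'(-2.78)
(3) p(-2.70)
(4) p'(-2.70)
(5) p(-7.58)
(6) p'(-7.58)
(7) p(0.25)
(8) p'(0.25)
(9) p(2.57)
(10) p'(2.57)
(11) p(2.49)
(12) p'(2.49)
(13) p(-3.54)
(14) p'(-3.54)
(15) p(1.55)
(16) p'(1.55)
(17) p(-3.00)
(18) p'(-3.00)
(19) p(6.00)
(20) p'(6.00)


(1) = -3.89
(2) = -2.34
(3) = -4.09
(4) = -2.60
(5) = -1.09
(6) = -0.16
(7) = 1.57
(8) = -2.76
(9) = 13.10
(10) = -44.69
(11) = 18.19
(12) = -90.71
(13) = -2.70
(14) = -1.06
(15) = -2.51
(16) = -6.18
(17) = -3.44
(18) = -1.79
(19) = 1.52
(20) = -0.32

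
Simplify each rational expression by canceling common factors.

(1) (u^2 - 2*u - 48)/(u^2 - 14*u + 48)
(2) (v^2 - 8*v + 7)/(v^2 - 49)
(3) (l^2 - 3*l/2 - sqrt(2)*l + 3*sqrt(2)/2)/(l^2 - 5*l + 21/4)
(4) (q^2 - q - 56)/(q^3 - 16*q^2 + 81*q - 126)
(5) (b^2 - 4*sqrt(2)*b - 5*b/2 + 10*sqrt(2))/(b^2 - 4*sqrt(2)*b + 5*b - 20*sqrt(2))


(1) = (u + 6)/(u - 6)
(2) = (v - 1)/(v + 7)
(3) = (8*l - 8*sqrt(2))/(8*l - 28)
(4) = (q^2 - q - 56)/(q^3 - 16*q^2 + 81*q - 126)
(5) = (2*b - 5)/(2*b + 10)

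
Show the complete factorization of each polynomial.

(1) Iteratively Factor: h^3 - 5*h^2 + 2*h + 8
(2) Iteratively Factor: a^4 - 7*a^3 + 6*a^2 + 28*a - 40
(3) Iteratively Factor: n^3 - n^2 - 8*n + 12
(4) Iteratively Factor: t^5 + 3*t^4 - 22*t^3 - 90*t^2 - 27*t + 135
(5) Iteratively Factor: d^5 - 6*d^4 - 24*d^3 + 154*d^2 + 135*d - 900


(1) = (h - 4)*(h^2 - h - 2) = (h - 4)*(h + 1)*(h - 2)
(2) = (a - 5)*(a^3 - 2*a^2 - 4*a + 8) = (a - 5)*(a - 2)*(a^2 - 4) = (a - 5)*(a - 2)^2*(a + 2)
(3) = (n - 2)*(n^2 + n - 6) = (n - 2)*(n + 3)*(n - 2)
(4) = (t + 3)*(t^4 - 22*t^2 - 24*t + 45) = (t - 5)*(t + 3)*(t^3 + 5*t^2 + 3*t - 9) = (t - 5)*(t + 3)^2*(t^2 + 2*t - 3) = (t - 5)*(t - 1)*(t + 3)^2*(t + 3)
(5) = (d + 4)*(d^4 - 10*d^3 + 16*d^2 + 90*d - 225) = (d - 5)*(d + 4)*(d^3 - 5*d^2 - 9*d + 45) = (d - 5)^2*(d + 4)*(d^2 - 9) = (d - 5)^2*(d + 3)*(d + 4)*(d - 3)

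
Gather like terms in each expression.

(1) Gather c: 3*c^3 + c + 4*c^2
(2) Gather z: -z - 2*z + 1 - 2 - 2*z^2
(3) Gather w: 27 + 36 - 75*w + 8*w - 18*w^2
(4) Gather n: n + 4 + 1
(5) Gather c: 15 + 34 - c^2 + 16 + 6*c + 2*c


(1) = 3*c^3 + 4*c^2 + c
(2) = -2*z^2 - 3*z - 1
(3) = -18*w^2 - 67*w + 63
(4) = n + 5
(5) = -c^2 + 8*c + 65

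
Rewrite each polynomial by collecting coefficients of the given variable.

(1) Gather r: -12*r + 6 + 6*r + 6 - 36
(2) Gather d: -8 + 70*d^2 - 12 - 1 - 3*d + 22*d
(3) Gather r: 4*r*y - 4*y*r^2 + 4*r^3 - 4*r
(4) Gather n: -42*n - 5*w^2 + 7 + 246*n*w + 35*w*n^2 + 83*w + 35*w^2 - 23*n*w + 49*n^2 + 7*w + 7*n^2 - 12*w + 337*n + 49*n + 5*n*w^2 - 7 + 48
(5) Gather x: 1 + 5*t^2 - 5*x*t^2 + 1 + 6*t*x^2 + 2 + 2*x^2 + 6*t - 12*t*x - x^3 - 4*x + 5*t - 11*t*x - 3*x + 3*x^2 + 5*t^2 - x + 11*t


(1) = -6*r - 24
(2) = 70*d^2 + 19*d - 21
(3) = 4*r^3 - 4*r^2*y + r*(4*y - 4)
(4) = n^2*(35*w + 56) + n*(5*w^2 + 223*w + 344) + 30*w^2 + 78*w + 48
(5) = 10*t^2 + 22*t - x^3 + x^2*(6*t + 5) + x*(-5*t^2 - 23*t - 8) + 4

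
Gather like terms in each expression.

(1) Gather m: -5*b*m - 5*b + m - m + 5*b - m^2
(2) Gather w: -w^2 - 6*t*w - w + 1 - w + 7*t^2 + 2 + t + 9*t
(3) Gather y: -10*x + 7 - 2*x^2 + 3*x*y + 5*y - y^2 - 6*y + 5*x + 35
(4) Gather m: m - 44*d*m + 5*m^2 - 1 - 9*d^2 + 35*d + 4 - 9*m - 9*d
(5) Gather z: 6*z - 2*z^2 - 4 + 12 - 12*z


(1) = -5*b*m - m^2
(2) = 7*t^2 + 10*t - w^2 + w*(-6*t - 2) + 3
(3) = -2*x^2 - 5*x - y^2 + y*(3*x - 1) + 42
(4) = -9*d^2 + 26*d + 5*m^2 + m*(-44*d - 8) + 3
(5) = -2*z^2 - 6*z + 8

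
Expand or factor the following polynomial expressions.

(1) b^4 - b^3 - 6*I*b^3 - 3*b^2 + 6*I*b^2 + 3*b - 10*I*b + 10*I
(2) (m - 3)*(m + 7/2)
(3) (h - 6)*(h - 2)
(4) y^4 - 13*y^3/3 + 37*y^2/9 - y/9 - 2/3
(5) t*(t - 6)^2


(1) = (b - 1)*(b - 5*I)*(b - 2*I)*(b + I)
(2) = m^2 + m/2 - 21/2
(3) = h^2 - 8*h + 12
(4) = (y - 3)*(y - 1)*(y - 2/3)*(y + 1/3)
(5) = t^3 - 12*t^2 + 36*t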